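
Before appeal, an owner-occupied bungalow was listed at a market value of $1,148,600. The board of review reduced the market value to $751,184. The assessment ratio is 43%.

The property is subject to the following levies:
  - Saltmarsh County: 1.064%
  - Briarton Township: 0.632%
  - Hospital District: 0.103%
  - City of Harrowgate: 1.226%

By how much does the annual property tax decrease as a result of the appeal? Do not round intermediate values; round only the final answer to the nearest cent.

$5,169.39

Old assessed value = $1,148,600 × 0.43 = $493,898
New assessed value = $751,184 × 0.43 = $323,009.12
Combined rate = 0.01064 + 0.00632 + 0.00103 + 0.01226 = 0.03025
Old tax = $493,898 × 0.03025 = $14,940.4145
New tax = $323,009.12 × 0.03025 = $9,771.02588
Reduction = $14,940.4145 − $9,771.02588 = $5,169.38862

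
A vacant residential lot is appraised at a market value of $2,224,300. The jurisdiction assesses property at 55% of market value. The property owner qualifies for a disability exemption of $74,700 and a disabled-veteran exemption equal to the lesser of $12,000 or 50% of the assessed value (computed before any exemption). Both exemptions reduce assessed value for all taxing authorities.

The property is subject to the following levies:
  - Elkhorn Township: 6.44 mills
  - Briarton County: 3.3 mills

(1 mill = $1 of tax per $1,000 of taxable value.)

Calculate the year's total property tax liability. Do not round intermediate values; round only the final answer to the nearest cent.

Assessed value = $2,224,300 × 0.55 = $1,223,365
Disabled-veteran exemption = min($12,000, 50% × $1,223,365) = min($12,000, $611,682.5) = $12,000 (dollar cap binds)
Taxable value = $1,223,365 − $74,700 − $12,000 = $1,136,665
Elkhorn Township: $1,136,665 × 0.00644 = $7,320.1226
Briarton County: $1,136,665 × 0.0033 = $3,750.9945
Total = $11,071.1171

$11,071.12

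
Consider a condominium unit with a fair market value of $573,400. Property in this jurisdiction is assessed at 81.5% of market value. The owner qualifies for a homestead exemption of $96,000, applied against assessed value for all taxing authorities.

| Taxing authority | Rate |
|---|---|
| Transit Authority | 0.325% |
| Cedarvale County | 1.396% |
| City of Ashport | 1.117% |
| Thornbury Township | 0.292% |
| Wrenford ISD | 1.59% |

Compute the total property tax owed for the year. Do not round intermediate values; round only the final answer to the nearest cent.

Assessed value = $573,400 × 0.815 = $467,321
Taxable value = $467,321 − $96,000 = $371,321
Transit Authority: $371,321 × 0.00325 = $1,206.79325
Cedarvale County: $371,321 × 0.01396 = $5,183.64116
City of Ashport: $371,321 × 0.01117 = $4,147.65557
Thornbury Township: $371,321 × 0.00292 = $1,084.25732
Wrenford ISD: $371,321 × 0.0159 = $5,904.0039
Total = $1,206.79325 + $5,183.64116 + $4,147.65557 + $1,084.25732 + $5,904.0039 = $17,526.3512

$17,526.35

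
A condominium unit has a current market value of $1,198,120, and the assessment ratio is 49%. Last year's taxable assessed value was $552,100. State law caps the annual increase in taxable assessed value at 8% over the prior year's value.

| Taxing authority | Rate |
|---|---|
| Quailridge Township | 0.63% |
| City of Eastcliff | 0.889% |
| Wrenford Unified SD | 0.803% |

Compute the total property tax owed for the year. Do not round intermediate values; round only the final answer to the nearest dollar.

Uncapped assessed value = $1,198,120 × 0.49 = $587,078.8
Cap limit = $552,100 × 1.08 = $596,268
Taxable assessed value = min($587,078.8, $596,268) = $587,078.8 (cap does not bind)
Quailridge Township: $587,078.8 × 0.0063 = $3,698.59644
City of Eastcliff: $587,078.8 × 0.00889 = $5,219.130532
Wrenford Unified SD: $587,078.8 × 0.00803 = $4,714.242764
Total = $13,631.969736

$13,632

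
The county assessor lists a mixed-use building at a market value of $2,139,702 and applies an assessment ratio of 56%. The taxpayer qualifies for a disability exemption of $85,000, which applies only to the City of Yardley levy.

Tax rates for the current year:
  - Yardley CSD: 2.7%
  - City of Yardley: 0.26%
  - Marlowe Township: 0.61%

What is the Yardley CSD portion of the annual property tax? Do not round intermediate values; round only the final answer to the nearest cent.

$32,352.29

Assessed value = $2,139,702 × 0.56 = $1,198,233.12
Yardley CSD taxable value = $1,198,233.12 (exemption does not apply)
Yardley CSD levy = $1,198,233.12 × 0.027 = $32,352.29424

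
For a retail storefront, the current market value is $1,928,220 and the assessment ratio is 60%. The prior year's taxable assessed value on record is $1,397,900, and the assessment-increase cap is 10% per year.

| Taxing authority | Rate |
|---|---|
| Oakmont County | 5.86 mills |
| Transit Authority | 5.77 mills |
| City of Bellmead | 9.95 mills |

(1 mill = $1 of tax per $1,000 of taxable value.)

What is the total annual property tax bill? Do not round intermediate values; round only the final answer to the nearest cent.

Uncapped assessed value = $1,928,220 × 0.6 = $1,156,932
Cap limit = $1,397,900 × 1.1 = $1,537,690
Taxable assessed value = min($1,156,932, $1,537,690) = $1,156,932 (cap does not bind)
Oakmont County: $1,156,932 × 0.00586 = $6,779.62152
Transit Authority: $1,156,932 × 0.00577 = $6,675.49764
City of Bellmead: $1,156,932 × 0.00995 = $11,511.4734
Total = $24,966.59256

$24,966.59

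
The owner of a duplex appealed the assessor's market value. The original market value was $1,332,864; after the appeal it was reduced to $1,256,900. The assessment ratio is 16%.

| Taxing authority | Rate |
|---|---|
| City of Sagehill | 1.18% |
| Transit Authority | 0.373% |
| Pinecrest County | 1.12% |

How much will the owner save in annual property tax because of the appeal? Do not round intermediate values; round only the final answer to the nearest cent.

$324.88

Old assessed value = $1,332,864 × 0.16 = $213,258.24
New assessed value = $1,256,900 × 0.16 = $201,104
Combined rate = 0.0118 + 0.00373 + 0.0112 = 0.02673
Old tax = $213,258.24 × 0.02673 = $5,700.3927552
New tax = $201,104 × 0.02673 = $5,375.50992
Reduction = $5,700.3927552 − $5,375.50992 = $324.8828352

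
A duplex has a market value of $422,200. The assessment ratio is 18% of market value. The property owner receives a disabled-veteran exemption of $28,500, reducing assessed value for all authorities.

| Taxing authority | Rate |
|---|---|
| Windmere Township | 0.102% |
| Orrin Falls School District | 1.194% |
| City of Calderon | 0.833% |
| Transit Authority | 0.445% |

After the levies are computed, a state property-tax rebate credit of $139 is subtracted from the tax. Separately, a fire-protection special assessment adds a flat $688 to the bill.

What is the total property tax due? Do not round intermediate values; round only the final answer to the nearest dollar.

$1,772

Assessed value = $422,200 × 0.18 = $75,996
Taxable value = $75,996 − $28,500 = $47,496
Windmere Township: $47,496 × 0.00102 = $48.44592
Orrin Falls School District: $47,496 × 0.01194 = $567.10224
City of Calderon: $47,496 × 0.00833 = $395.64168
Transit Authority: $47,496 × 0.00445 = $211.3572
Levies subtotal = $1,222.54704
After credit = $1,222.54704 − $139 = $1,083.54704
Total = $1,083.54704 + $688 = $1,771.54704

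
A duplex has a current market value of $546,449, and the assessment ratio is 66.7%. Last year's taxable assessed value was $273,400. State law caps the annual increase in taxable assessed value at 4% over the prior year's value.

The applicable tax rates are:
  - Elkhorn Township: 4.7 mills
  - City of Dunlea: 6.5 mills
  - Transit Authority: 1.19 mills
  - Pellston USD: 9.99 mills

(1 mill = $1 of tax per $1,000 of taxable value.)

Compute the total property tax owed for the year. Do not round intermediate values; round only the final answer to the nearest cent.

Uncapped assessed value = $546,449 × 0.667 = $364,481.483
Cap limit = $273,400 × 1.04 = $284,336
Taxable assessed value = min($364,481.483, $284,336) = $284,336 (cap binds)
Elkhorn Township: $284,336 × 0.0047 = $1,336.3792
City of Dunlea: $284,336 × 0.0065 = $1,848.184
Transit Authority: $284,336 × 0.00119 = $338.35984
Pellston USD: $284,336 × 0.00999 = $2,840.51664
Total = $6,363.43968

$6,363.44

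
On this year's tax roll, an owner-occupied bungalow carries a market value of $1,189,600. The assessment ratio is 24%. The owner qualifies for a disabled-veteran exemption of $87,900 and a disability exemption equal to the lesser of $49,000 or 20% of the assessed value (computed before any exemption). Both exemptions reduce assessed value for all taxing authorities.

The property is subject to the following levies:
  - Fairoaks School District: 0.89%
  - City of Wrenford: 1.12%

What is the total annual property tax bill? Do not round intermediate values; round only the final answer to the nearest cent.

Assessed value = $1,189,600 × 0.24 = $285,504
Disability exemption = min($49,000, 20% × $285,504) = min($49,000, $57,100.8) = $49,000 (dollar cap binds)
Taxable value = $285,504 − $87,900 − $49,000 = $148,604
Fairoaks School District: $148,604 × 0.0089 = $1,322.5756
City of Wrenford: $148,604 × 0.0112 = $1,664.3648
Total = $2,986.9404

$2,986.94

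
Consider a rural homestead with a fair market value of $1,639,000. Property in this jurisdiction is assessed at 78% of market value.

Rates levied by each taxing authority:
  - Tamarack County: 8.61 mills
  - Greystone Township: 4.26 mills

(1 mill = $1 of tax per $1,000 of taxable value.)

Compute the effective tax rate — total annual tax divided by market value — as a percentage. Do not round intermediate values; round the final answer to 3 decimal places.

1.004%

Assessed value = $1,639,000 × 0.78 = $1,278,420
Tamarack County: $1,278,420 × 0.00861 = $11,007.1962
Greystone Township: $1,278,420 × 0.00426 = $5,446.0692
Total tax = $16,453.2654
Effective rate = $16,453.2654 ÷ $1,639,000 = 1.004% of market value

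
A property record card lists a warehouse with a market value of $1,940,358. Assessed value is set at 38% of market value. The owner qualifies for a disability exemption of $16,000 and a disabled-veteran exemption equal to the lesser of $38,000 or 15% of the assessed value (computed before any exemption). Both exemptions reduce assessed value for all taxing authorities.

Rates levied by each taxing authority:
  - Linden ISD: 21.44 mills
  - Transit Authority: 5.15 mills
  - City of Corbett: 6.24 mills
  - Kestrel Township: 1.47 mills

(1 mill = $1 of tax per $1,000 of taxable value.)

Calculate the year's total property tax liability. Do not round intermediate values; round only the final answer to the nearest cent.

$23,438.43

Assessed value = $1,940,358 × 0.38 = $737,336.04
Disabled-veteran exemption = min($38,000, 15% × $737,336.04) = min($38,000, $110,600.406) = $38,000 (dollar cap binds)
Taxable value = $737,336.04 − $16,000 − $38,000 = $683,336.04
Linden ISD: $683,336.04 × 0.02144 = $14,650.7246976
Transit Authority: $683,336.04 × 0.00515 = $3,519.180606
City of Corbett: $683,336.04 × 0.00624 = $4,264.0168896
Kestrel Township: $683,336.04 × 0.00147 = $1,004.5039788
Total = $23,438.426172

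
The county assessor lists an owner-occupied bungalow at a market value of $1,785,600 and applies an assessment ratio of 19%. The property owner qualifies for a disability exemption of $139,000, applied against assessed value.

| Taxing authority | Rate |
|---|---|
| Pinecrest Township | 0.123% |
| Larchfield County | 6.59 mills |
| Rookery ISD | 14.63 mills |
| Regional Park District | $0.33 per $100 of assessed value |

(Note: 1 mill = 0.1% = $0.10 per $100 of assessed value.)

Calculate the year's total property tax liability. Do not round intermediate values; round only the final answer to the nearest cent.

Assessed value = $1,785,600 × 0.19 = $339,264
Taxable value = $339,264 − $139,000 = $200,264
Pinecrest Township: $200,264 × 0.00123 = $246.32472
Larchfield County: $200,264 × 0.00659 = $1,319.73976
Rookery ISD: $200,264 × 0.01463 = $2,929.86232
Regional Park District: $200,264 × 0.0033 = $660.8712
Total = $5,156.798

$5,156.80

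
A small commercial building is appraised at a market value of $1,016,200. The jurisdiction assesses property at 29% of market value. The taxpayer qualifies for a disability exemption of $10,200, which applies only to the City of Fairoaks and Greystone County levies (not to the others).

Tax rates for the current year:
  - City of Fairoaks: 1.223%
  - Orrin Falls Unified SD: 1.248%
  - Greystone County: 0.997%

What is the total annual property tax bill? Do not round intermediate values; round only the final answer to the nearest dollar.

$9,994

Assessed value = $1,016,200 × 0.29 = $294,698
City of Fairoaks: ($294,698 − $10,200) × 0.01223 = $284,498 × 0.01223 = $3,479.41054
Orrin Falls Unified SD: $294,698 × 0.01248 = $3,677.83104
Greystone County: ($294,698 − $10,200) × 0.00997 = $284,498 × 0.00997 = $2,836.44506
Total = $9,993.68664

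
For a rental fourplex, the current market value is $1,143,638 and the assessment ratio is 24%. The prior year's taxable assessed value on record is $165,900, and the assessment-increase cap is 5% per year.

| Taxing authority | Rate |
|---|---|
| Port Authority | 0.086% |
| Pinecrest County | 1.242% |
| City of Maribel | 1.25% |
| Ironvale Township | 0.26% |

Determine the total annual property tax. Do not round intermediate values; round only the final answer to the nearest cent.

$4,943.65

Uncapped assessed value = $1,143,638 × 0.24 = $274,473.12
Cap limit = $165,900 × 1.05 = $174,195
Taxable assessed value = min($274,473.12, $174,195) = $174,195 (cap binds)
Port Authority: $174,195 × 0.00086 = $149.8077
Pinecrest County: $174,195 × 0.01242 = $2,163.5019
City of Maribel: $174,195 × 0.0125 = $2,177.4375
Ironvale Township: $174,195 × 0.0026 = $452.907
Total = $4,943.6541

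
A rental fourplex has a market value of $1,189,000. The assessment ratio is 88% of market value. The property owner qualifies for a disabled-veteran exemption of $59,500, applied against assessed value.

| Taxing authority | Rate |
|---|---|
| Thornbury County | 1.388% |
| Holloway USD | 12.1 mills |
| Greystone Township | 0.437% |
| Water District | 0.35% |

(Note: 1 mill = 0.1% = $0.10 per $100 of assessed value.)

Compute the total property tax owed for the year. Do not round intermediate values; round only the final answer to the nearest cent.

Assessed value = $1,189,000 × 0.88 = $1,046,320
Taxable value = $1,046,320 − $59,500 = $986,820
Thornbury County: $986,820 × 0.01388 = $13,697.0616
Holloway USD: $986,820 × 0.0121 = $11,940.522
Greystone Township: $986,820 × 0.00437 = $4,312.4034
Water District: $986,820 × 0.0035 = $3,453.87
Total = $33,403.857

$33,403.86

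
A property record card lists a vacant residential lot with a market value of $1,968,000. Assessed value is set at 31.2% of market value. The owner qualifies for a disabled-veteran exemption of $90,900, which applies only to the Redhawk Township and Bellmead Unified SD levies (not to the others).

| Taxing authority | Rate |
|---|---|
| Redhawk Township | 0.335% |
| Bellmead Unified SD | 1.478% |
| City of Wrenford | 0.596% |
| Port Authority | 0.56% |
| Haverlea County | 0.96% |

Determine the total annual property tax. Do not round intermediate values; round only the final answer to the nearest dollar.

$22,477

Assessed value = $1,968,000 × 0.312 = $614,016
Redhawk Township: ($614,016 − $90,900) × 0.00335 = $523,116 × 0.00335 = $1,752.4386
Bellmead Unified SD: ($614,016 − $90,900) × 0.01478 = $523,116 × 0.01478 = $7,731.65448
City of Wrenford: $614,016 × 0.00596 = $3,659.53536
Port Authority: $614,016 × 0.0056 = $3,438.4896
Haverlea County: $614,016 × 0.0096 = $5,894.5536
Total = $22,476.67164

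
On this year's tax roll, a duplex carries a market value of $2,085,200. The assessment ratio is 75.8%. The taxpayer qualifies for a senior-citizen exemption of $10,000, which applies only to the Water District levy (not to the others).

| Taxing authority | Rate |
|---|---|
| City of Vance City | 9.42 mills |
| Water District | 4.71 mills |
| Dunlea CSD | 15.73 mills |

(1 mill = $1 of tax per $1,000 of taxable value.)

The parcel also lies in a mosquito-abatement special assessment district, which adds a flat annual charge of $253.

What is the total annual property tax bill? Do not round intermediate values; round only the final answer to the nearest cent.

$47,402.07

Assessed value = $2,085,200 × 0.758 = $1,580,581.6
City of Vance City: $1,580,581.6 × 0.00942 = $14,889.078672
Water District: ($1,580,581.6 − $10,000) × 0.00471 = $1,570,581.6 × 0.00471 = $7,397.439336
Dunlea CSD: $1,580,581.6 × 0.01573 = $24,862.548568
Levies subtotal = $47,149.066576
Total = $47,149.066576 + $253 = $47,402.066576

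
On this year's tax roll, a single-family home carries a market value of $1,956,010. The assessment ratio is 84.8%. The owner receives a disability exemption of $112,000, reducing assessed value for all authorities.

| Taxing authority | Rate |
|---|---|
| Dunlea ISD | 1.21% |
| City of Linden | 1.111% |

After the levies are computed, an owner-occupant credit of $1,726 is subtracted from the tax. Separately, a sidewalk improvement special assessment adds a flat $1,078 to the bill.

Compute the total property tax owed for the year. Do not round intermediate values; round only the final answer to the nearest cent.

$35,250.83

Assessed value = $1,956,010 × 0.848 = $1,658,696.48
Taxable value = $1,658,696.48 − $112,000 = $1,546,696.48
Dunlea ISD: $1,546,696.48 × 0.0121 = $18,715.027408
City of Linden: $1,546,696.48 × 0.01111 = $17,183.7978928
Levies subtotal = $35,898.8253008
After credit = $35,898.8253008 − $1,726 = $34,172.8253008
Total = $34,172.8253008 + $1,078 = $35,250.8253008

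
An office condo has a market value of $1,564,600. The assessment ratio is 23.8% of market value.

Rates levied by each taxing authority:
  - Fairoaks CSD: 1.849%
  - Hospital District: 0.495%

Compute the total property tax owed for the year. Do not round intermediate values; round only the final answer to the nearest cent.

Assessed value = $1,564,600 × 0.238 = $372,374.8
Fairoaks CSD: $372,374.8 × 0.01849 = $6,885.210052
Hospital District: $372,374.8 × 0.00495 = $1,843.25526
Total = $6,885.210052 + $1,843.25526 = $8,728.465312

$8,728.47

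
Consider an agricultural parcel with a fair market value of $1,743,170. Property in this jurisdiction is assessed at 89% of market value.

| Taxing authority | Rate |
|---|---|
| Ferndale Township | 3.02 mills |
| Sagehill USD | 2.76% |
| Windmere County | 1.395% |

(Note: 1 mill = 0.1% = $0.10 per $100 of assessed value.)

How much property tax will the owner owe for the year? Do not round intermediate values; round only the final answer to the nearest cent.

$69,146.85

Assessed value = $1,743,170 × 0.89 = $1,551,421.3
Ferndale Township: $1,551,421.3 × 0.00302 = $4,685.292326
Sagehill USD: $1,551,421.3 × 0.0276 = $42,819.22788
Windmere County: $1,551,421.3 × 0.01395 = $21,642.327135
Total = $69,146.847341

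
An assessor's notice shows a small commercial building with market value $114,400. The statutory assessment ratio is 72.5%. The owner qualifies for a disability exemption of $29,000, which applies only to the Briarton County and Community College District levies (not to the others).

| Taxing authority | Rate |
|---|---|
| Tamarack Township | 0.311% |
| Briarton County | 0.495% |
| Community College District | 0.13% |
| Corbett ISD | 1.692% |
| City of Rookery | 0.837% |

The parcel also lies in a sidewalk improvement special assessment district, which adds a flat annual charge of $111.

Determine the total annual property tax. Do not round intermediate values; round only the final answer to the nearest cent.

Assessed value = $114,400 × 0.725 = $82,940
Tamarack Township: $82,940 × 0.00311 = $257.9434
Briarton County: ($82,940 − $29,000) × 0.00495 = $53,940 × 0.00495 = $267.003
Community College District: ($82,940 − $29,000) × 0.0013 = $53,940 × 0.0013 = $70.122
Corbett ISD: $82,940 × 0.01692 = $1,403.3448
City of Rookery: $82,940 × 0.00837 = $694.2078
Levies subtotal = $2,692.621
Total = $2,692.621 + $111 = $2,803.621

$2,803.62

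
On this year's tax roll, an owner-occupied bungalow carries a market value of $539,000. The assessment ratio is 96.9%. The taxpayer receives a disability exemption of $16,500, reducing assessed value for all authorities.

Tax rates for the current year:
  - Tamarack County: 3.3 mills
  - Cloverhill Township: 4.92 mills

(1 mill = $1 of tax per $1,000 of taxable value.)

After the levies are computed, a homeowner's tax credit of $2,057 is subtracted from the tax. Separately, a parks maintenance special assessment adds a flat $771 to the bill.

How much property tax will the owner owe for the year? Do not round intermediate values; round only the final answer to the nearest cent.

$2,871.60

Assessed value = $539,000 × 0.969 = $522,291
Taxable value = $522,291 − $16,500 = $505,791
Tamarack County: $505,791 × 0.0033 = $1,669.1103
Cloverhill Township: $505,791 × 0.00492 = $2,488.49172
Levies subtotal = $4,157.60202
After credit = $4,157.60202 − $2,057 = $2,100.60202
Total = $2,100.60202 + $771 = $2,871.60202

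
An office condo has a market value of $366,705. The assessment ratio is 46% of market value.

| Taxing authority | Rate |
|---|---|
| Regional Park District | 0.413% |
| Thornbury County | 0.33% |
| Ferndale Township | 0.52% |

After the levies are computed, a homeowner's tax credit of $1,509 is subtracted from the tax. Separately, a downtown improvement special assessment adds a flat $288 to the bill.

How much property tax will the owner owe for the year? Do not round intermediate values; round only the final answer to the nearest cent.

Assessed value = $366,705 × 0.46 = $168,684.3
Regional Park District: $168,684.3 × 0.00413 = $696.666159
Thornbury County: $168,684.3 × 0.0033 = $556.65819
Ferndale Township: $168,684.3 × 0.0052 = $877.15836
Levies subtotal = $2,130.482709
After credit = $2,130.482709 − $1,509 = $621.482709
Total = $621.482709 + $288 = $909.482709

$909.48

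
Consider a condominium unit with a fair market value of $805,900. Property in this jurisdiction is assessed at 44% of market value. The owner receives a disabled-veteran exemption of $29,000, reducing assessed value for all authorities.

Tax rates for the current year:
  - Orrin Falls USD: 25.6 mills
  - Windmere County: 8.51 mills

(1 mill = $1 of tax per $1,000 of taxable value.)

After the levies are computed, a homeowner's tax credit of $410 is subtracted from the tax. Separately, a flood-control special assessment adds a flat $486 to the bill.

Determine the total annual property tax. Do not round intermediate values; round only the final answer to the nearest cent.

Assessed value = $805,900 × 0.44 = $354,596
Taxable value = $354,596 − $29,000 = $325,596
Orrin Falls USD: $325,596 × 0.0256 = $8,335.2576
Windmere County: $325,596 × 0.00851 = $2,770.82196
Levies subtotal = $11,106.07956
After credit = $11,106.07956 − $410 = $10,696.07956
Total = $10,696.07956 + $486 = $11,182.07956

$11,182.08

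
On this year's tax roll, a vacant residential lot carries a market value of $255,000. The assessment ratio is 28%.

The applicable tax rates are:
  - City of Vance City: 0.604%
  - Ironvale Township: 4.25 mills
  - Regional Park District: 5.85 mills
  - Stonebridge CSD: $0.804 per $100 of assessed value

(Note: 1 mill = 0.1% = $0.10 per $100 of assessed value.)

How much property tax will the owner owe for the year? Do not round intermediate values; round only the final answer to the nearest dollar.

Assessed value = $255,000 × 0.28 = $71,400
City of Vance City: $71,400 × 0.00604 = $431.256
Ironvale Township: $71,400 × 0.00425 = $303.45
Regional Park District: $71,400 × 0.00585 = $417.69
Stonebridge CSD: $71,400 × 0.00804 = $574.056
Total = $1,726.452

$1,726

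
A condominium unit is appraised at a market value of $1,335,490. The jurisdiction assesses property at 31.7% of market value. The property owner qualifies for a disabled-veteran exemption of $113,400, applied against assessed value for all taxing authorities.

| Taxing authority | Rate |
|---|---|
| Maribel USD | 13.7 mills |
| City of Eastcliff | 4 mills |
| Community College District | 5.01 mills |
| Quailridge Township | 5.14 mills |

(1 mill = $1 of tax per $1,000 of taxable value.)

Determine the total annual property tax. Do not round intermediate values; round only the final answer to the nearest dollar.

Assessed value = $1,335,490 × 0.317 = $423,350.33
Taxable value = $423,350.33 − $113,400 = $309,950.33
Maribel USD: $309,950.33 × 0.0137 = $4,246.319521
City of Eastcliff: $309,950.33 × 0.004 = $1,239.80132
Community College District: $309,950.33 × 0.00501 = $1,552.8511533
Quailridge Township: $309,950.33 × 0.00514 = $1,593.1446962
Total = $4,246.319521 + $1,239.80132 + $1,552.8511533 + $1,593.1446962 = $8,632.1166905

$8,632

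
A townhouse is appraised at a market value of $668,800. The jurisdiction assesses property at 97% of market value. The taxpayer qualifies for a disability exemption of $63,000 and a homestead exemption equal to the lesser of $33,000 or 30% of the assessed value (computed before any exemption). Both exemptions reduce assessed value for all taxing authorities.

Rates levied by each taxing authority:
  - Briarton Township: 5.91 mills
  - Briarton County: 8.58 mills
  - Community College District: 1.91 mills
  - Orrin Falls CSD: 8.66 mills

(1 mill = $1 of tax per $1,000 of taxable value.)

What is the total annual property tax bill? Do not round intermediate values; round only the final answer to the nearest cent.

Assessed value = $668,800 × 0.97 = $648,736
Homestead exemption = min($33,000, 30% × $648,736) = min($33,000, $194,620.8) = $33,000 (dollar cap binds)
Taxable value = $648,736 − $63,000 − $33,000 = $552,736
Briarton Township: $552,736 × 0.00591 = $3,266.66976
Briarton County: $552,736 × 0.00858 = $4,742.47488
Community College District: $552,736 × 0.00191 = $1,055.72576
Orrin Falls CSD: $552,736 × 0.00866 = $4,786.69376
Total = $13,851.56416

$13,851.56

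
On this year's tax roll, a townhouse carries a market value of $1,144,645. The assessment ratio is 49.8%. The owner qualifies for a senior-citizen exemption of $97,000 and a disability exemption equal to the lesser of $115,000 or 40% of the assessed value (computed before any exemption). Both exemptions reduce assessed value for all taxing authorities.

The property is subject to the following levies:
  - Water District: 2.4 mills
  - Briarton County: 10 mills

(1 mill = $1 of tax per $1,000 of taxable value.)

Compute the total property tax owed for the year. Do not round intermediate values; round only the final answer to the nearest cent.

Assessed value = $1,144,645 × 0.498 = $570,033.21
Disability exemption = min($115,000, 40% × $570,033.21) = min($115,000, $228,013.284) = $115,000 (dollar cap binds)
Taxable value = $570,033.21 − $97,000 − $115,000 = $358,033.21
Water District: $358,033.21 × 0.0024 = $859.279704
Briarton County: $358,033.21 × 0.01 = $3,580.3321
Total = $4,439.611804

$4,439.61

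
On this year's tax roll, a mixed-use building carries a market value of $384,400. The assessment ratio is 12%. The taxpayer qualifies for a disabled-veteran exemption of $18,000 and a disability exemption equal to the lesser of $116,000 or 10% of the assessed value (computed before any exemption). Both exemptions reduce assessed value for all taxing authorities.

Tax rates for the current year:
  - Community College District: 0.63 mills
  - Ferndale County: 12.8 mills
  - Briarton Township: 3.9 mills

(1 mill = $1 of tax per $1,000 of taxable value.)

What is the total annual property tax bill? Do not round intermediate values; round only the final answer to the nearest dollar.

$408

Assessed value = $384,400 × 0.12 = $46,128
Disability exemption = min($116,000, 10% × $46,128) = min($116,000, $4,612.8) = $4,612.8 (percentage binds)
Taxable value = $46,128 − $18,000 − $4,612.8 = $23,515.2
Community College District: $23,515.2 × 0.00063 = $14.814576
Ferndale County: $23,515.2 × 0.0128 = $300.99456
Briarton Township: $23,515.2 × 0.0039 = $91.70928
Total = $407.518416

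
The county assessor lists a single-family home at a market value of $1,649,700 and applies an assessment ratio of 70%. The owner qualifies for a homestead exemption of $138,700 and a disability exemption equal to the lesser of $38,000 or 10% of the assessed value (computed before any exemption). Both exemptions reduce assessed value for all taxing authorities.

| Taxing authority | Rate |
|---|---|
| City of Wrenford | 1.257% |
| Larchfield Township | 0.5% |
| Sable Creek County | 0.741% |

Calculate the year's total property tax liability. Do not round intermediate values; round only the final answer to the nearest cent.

Assessed value = $1,649,700 × 0.7 = $1,154,790
Disability exemption = min($38,000, 10% × $1,154,790) = min($38,000, $115,479) = $38,000 (dollar cap binds)
Taxable value = $1,154,790 − $138,700 − $38,000 = $978,090
City of Wrenford: $978,090 × 0.01257 = $12,294.5913
Larchfield Township: $978,090 × 0.005 = $4,890.45
Sable Creek County: $978,090 × 0.00741 = $7,247.6469
Total = $24,432.6882

$24,432.69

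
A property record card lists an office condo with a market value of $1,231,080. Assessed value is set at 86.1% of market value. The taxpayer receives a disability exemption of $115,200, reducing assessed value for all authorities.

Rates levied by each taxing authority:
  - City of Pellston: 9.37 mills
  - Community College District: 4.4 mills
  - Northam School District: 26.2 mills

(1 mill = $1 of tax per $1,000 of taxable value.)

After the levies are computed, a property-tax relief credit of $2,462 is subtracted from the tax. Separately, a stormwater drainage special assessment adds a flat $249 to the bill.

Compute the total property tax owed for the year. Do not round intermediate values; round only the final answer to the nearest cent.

Assessed value = $1,231,080 × 0.861 = $1,059,959.88
Taxable value = $1,059,959.88 − $115,200 = $944,759.88
City of Pellston: $944,759.88 × 0.00937 = $8,852.4000756
Community College District: $944,759.88 × 0.0044 = $4,156.943472
Northam School District: $944,759.88 × 0.0262 = $24,752.708856
Levies subtotal = $37,762.0524036
After credit = $37,762.0524036 − $2,462 = $35,300.0524036
Total = $35,300.0524036 + $249 = $35,549.0524036

$35,549.05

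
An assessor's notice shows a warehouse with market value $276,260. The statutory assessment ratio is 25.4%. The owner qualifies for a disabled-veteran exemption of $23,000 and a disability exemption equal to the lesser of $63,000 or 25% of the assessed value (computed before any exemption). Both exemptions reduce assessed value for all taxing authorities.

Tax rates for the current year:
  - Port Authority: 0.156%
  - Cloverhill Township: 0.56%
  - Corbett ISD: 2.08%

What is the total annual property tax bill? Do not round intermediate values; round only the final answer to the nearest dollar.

Assessed value = $276,260 × 0.254 = $70,170.04
Disability exemption = min($63,000, 25% × $70,170.04) = min($63,000, $17,542.51) = $17,542.51 (percentage binds)
Taxable value = $70,170.04 − $23,000 − $17,542.51 = $29,627.53
Port Authority: $29,627.53 × 0.00156 = $46.2189468
Cloverhill Township: $29,627.53 × 0.0056 = $165.914168
Corbett ISD: $29,627.53 × 0.0208 = $616.252624
Total = $828.3857388

$828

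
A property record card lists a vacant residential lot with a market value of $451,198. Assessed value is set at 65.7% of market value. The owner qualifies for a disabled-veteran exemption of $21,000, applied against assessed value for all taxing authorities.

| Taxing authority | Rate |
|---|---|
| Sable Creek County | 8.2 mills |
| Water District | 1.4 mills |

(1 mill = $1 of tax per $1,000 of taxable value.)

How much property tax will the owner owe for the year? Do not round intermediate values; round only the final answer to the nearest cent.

$2,644.20

Assessed value = $451,198 × 0.657 = $296,437.086
Taxable value = $296,437.086 − $21,000 = $275,437.086
Sable Creek County: $275,437.086 × 0.0082 = $2,258.5841052
Water District: $275,437.086 × 0.0014 = $385.6119204
Total = $2,258.5841052 + $385.6119204 = $2,644.1960256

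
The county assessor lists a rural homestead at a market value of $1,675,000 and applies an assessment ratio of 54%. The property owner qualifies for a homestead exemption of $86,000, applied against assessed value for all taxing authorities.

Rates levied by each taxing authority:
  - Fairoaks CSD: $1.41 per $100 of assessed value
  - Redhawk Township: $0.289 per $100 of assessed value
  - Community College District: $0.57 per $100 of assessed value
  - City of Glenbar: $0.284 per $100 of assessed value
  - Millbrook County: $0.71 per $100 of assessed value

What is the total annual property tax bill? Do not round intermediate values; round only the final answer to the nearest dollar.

Assessed value = $1,675,000 × 0.54 = $904,500
Taxable value = $904,500 − $86,000 = $818,500
Fairoaks CSD: $818,500 × 0.0141 = $11,540.85
Redhawk Township: $818,500 × 0.00289 = $2,365.465
Community College District: $818,500 × 0.0057 = $4,665.45
City of Glenbar: $818,500 × 0.00284 = $2,324.54
Millbrook County: $818,500 × 0.0071 = $5,811.35
Total = $11,540.85 + $2,365.465 + $4,665.45 + $2,324.54 + $5,811.35 = $26,707.655

$26,708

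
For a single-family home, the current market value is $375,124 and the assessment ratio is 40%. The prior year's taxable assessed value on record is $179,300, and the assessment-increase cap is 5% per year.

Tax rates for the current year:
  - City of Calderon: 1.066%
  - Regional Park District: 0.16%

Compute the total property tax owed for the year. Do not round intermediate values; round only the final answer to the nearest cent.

Uncapped assessed value = $375,124 × 0.4 = $150,049.6
Cap limit = $179,300 × 1.05 = $188,265
Taxable assessed value = min($150,049.6, $188,265) = $150,049.6 (cap does not bind)
City of Calderon: $150,049.6 × 0.01066 = $1,599.528736
Regional Park District: $150,049.6 × 0.0016 = $240.07936
Total = $1,839.608096

$1,839.61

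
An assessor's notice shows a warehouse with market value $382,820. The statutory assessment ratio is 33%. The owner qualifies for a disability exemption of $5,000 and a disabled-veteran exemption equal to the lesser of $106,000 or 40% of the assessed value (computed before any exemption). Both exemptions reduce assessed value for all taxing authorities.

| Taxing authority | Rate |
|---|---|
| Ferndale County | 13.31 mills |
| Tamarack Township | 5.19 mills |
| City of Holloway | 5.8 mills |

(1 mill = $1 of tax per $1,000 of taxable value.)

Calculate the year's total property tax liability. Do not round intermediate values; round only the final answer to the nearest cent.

Assessed value = $382,820 × 0.33 = $126,330.6
Disabled-veteran exemption = min($106,000, 40% × $126,330.6) = min($106,000, $50,532.24) = $50,532.24 (percentage binds)
Taxable value = $126,330.6 − $5,000 − $50,532.24 = $70,798.36
Ferndale County: $70,798.36 × 0.01331 = $942.3261716
Tamarack Township: $70,798.36 × 0.00519 = $367.4434884
City of Holloway: $70,798.36 × 0.0058 = $410.630488
Total = $1,720.400148

$1,720.40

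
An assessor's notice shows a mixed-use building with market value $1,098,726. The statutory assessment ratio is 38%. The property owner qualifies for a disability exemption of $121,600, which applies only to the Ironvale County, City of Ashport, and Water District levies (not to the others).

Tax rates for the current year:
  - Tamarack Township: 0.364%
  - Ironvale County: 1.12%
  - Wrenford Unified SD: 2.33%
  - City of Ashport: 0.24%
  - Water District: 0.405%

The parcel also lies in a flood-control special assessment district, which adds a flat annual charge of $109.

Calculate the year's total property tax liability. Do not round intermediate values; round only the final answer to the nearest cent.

Assessed value = $1,098,726 × 0.38 = $417,515.88
Tamarack Township: $417,515.88 × 0.00364 = $1,519.7578032
Ironvale County: ($417,515.88 − $121,600) × 0.0112 = $295,915.88 × 0.0112 = $3,314.257856
Wrenford Unified SD: $417,515.88 × 0.0233 = $9,728.120004
City of Ashport: ($417,515.88 − $121,600) × 0.0024 = $295,915.88 × 0.0024 = $710.198112
Water District: ($417,515.88 − $121,600) × 0.00405 = $295,915.88 × 0.00405 = $1,198.459314
Levies subtotal = $16,470.7930892
Total = $16,470.7930892 + $109 = $16,579.7930892

$16,579.79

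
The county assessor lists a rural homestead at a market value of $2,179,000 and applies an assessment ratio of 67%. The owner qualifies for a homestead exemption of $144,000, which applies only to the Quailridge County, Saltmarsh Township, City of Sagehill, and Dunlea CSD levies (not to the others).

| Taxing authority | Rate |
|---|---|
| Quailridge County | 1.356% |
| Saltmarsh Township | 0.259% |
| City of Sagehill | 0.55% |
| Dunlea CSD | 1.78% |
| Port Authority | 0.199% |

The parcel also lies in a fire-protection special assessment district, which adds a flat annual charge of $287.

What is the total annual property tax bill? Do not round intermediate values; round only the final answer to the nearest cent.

$55,105.70

Assessed value = $2,179,000 × 0.67 = $1,459,930
Quailridge County: ($1,459,930 − $144,000) × 0.01356 = $1,315,930 × 0.01356 = $17,844.0108
Saltmarsh Township: ($1,459,930 − $144,000) × 0.00259 = $1,315,930 × 0.00259 = $3,408.2587
City of Sagehill: ($1,459,930 − $144,000) × 0.0055 = $1,315,930 × 0.0055 = $7,237.615
Dunlea CSD: ($1,459,930 − $144,000) × 0.0178 = $1,315,930 × 0.0178 = $23,423.554
Port Authority: $1,459,930 × 0.00199 = $2,905.2607
Levies subtotal = $54,818.6992
Total = $54,818.6992 + $287 = $55,105.6992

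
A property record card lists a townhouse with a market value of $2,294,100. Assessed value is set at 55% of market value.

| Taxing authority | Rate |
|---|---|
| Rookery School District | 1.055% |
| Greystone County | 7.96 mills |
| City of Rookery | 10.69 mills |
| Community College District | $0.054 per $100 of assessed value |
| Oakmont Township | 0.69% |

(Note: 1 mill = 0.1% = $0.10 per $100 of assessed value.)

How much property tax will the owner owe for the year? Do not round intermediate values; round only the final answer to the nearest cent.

$46,230.70

Assessed value = $2,294,100 × 0.55 = $1,261,755
Rookery School District: $1,261,755 × 0.01055 = $13,311.51525
Greystone County: $1,261,755 × 0.00796 = $10,043.5698
City of Rookery: $1,261,755 × 0.01069 = $13,488.16095
Community College District: $1,261,755 × 0.00054 = $681.3477
Oakmont Township: $1,261,755 × 0.0069 = $8,706.1095
Total = $46,230.7032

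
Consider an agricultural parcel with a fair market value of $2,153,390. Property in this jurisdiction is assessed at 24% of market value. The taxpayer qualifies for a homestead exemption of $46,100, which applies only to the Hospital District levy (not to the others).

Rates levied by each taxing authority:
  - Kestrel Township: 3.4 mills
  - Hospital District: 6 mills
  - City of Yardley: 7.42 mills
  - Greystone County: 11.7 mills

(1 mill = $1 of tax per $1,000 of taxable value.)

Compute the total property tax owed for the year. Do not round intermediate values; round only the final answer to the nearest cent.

Assessed value = $2,153,390 × 0.24 = $516,813.6
Kestrel Township: $516,813.6 × 0.0034 = $1,757.16624
Hospital District: ($516,813.6 − $46,100) × 0.006 = $470,713.6 × 0.006 = $2,824.2816
City of Yardley: $516,813.6 × 0.00742 = $3,834.756912
Greystone County: $516,813.6 × 0.0117 = $6,046.71912
Total = $14,462.923872

$14,462.92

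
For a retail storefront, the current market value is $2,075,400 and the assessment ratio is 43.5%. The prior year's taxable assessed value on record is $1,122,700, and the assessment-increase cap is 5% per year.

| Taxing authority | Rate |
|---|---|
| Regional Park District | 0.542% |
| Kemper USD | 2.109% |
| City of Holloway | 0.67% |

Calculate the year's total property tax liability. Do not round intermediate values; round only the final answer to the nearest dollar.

$29,982

Uncapped assessed value = $2,075,400 × 0.435 = $902,799
Cap limit = $1,122,700 × 1.05 = $1,178,835
Taxable assessed value = min($902,799, $1,178,835) = $902,799 (cap does not bind)
Regional Park District: $902,799 × 0.00542 = $4,893.17058
Kemper USD: $902,799 × 0.02109 = $19,040.03091
City of Holloway: $902,799 × 0.0067 = $6,048.7533
Total = $29,981.95479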